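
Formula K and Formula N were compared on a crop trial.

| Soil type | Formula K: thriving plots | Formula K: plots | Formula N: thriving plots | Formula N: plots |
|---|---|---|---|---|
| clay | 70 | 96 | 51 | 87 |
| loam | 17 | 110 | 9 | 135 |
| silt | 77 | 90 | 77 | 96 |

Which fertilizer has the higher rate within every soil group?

Formula K

Clay: Formula K 70/96 = 72.9%, Formula N 51/87 = 58.6% → Formula K
Loam: Formula K 17/110 = 15.5%, Formula N 9/135 = 6.7% → Formula K
Silt: Formula K 77/90 = 85.6%, Formula N 77/96 = 80.2% → Formula K
Formula K has the higher rate in all 3 groups.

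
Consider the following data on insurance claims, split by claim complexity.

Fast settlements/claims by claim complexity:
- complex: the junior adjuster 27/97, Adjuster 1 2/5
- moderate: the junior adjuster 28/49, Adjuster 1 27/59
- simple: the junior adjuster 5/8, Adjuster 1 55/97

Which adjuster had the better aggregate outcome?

Adjuster 1

Complex: the junior adjuster 27/97 = 27.8%, Adjuster 1 2/5 = 40.0% → Adjuster 1
Moderate: the junior adjuster 28/49 = 57.1%, Adjuster 1 27/59 = 45.8% → the junior adjuster
Simple: the junior adjuster 5/8 = 62.5%, Adjuster 1 55/97 = 56.7% → the junior adjuster
Overall: the junior adjuster 60/154 = 39.0%, Adjuster 1 84/161 = 52.2% → Adjuster 1
(Neither sweeps every claim group, but Adjuster 1 has the higher pooled rate.)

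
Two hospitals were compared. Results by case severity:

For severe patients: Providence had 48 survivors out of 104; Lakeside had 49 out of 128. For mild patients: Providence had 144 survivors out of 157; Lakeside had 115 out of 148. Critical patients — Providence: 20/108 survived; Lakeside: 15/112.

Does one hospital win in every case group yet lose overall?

No

Severe: Providence 48/104 = 46.2%, Lakeside 49/128 = 38.3% → Providence
Mild: Providence 144/157 = 91.7%, Lakeside 115/148 = 77.7% → Providence
Critical: Providence 20/108 = 18.5%, Lakeside 15/112 = 13.4% → Providence
Overall: Providence 212/369 = 57.5%, Lakeside 179/388 = 46.1% → Providence
Providence wins overall and in every case group — no reversal.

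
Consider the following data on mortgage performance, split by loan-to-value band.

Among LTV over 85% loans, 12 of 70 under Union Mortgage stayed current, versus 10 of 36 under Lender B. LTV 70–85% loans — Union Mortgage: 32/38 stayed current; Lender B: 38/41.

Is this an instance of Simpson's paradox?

No

LTV over 85%: Union Mortgage 12/70 = 17.1%, Lender B 10/36 = 27.8% → Lender B
LTV 70–85%: Union Mortgage 32/38 = 84.2%, Lender B 38/41 = 92.7% → Lender B
Overall: Union Mortgage 44/108 = 40.7%, Lender B 48/77 = 62.3% → Lender B
Lender B wins overall and in every loan-to-value group — no reversal.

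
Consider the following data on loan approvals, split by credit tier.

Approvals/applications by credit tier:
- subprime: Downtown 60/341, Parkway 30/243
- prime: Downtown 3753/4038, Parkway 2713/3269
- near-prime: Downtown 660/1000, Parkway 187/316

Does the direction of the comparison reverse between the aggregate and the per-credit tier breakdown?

Subprime: Downtown 60/341 = 17.6%, Parkway 30/243 = 12.3% → Downtown
Prime: Downtown 3753/4038 = 92.9%, Parkway 2713/3269 = 83.0% → Downtown
Near-prime: Downtown 660/1000 = 66.0%, Parkway 187/316 = 59.2% → Downtown
Overall: Downtown 4473/5379 = 83.2%, Parkway 2930/3828 = 76.5% → Downtown
Downtown wins overall and in every credit group — no reversal.

No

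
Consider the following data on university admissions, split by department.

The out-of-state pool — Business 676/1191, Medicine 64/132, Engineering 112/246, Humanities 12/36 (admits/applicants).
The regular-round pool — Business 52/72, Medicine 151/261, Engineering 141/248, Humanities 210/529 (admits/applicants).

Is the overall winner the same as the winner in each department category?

Business: the out-of-state pool 676/1191 = 56.8%, the regular-round pool 52/72 = 72.2% → the regular-round pool
Medicine: the out-of-state pool 64/132 = 48.5%, the regular-round pool 151/261 = 57.9% → the regular-round pool
Engineering: the out-of-state pool 112/246 = 45.5%, the regular-round pool 141/248 = 56.9% → the regular-round pool
Humanities: the out-of-state pool 12/36 = 33.3%, the regular-round pool 210/529 = 39.7% → the regular-round pool
Overall: the out-of-state pool 864/1605 = 53.8%, the regular-round pool 554/1110 = 49.9% → the out-of-state pool
The regular-round pool wins each department group but the out-of-state pool wins overall — the comparison reverses. The regular-round pool's applicants skew toward Humanities, which has a lower base rate.

No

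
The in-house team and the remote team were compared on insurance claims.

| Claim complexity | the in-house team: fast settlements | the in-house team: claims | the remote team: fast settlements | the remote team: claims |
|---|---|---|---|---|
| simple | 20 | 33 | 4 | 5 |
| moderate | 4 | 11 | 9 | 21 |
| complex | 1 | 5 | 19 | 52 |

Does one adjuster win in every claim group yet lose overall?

Simple: the in-house team 20/33 = 60.6%, the remote team 4/5 = 80.0% → the remote team
Moderate: the in-house team 4/11 = 36.4%, the remote team 9/21 = 42.9% → the remote team
Complex: the in-house team 1/5 = 20.0%, the remote team 19/52 = 36.5% → the remote team
Overall: the in-house team 25/49 = 51.0%, the remote team 32/78 = 41.0% → the in-house team
The remote team wins each claim group but the in-house team wins overall — the comparison reverses. The remote team's claims skew toward complex, which has a lower base rate.

Yes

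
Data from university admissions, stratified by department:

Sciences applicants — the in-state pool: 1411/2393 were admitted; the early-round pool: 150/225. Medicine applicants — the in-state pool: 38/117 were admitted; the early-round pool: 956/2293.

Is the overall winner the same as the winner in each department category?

No

Sciences: the in-state pool 1411/2393 = 59.0%, the early-round pool 150/225 = 66.7% → the early-round pool
Medicine: the in-state pool 38/117 = 32.5%, the early-round pool 956/2293 = 41.7% → the early-round pool
Overall: the in-state pool 1449/2510 = 57.7%, the early-round pool 1106/2518 = 43.9% → the in-state pool
The early-round pool wins each department group but the in-state pool wins overall — the comparison reverses. The early-round pool's applicants skew toward Medicine, which has a lower base rate.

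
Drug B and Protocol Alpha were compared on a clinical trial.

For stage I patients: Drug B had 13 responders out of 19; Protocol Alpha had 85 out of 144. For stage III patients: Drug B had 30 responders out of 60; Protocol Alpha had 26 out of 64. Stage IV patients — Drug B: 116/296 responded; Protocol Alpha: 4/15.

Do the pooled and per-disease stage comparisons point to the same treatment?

Stage I: Drug B 13/19 = 68.4%, Protocol Alpha 85/144 = 59.0% → Drug B
Stage III: Drug B 30/60 = 50.0%, Protocol Alpha 26/64 = 40.6% → Drug B
Stage IV: Drug B 116/296 = 39.2%, Protocol Alpha 4/15 = 26.7% → Drug B
Overall: Drug B 159/375 = 42.4%, Protocol Alpha 115/223 = 51.6% → Protocol Alpha
Drug B wins each disease group but Protocol Alpha wins overall — the comparison reverses. Drug B's patients skew toward stage IV, which has a lower base rate.

No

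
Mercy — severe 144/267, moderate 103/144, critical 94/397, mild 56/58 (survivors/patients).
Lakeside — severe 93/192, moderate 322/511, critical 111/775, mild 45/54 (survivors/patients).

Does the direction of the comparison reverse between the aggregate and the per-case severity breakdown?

Severe: Mercy 144/267 = 53.9%, Lakeside 93/192 = 48.4% → Mercy
Moderate: Mercy 103/144 = 71.5%, Lakeside 322/511 = 63.0% → Mercy
Critical: Mercy 94/397 = 23.7%, Lakeside 111/775 = 14.3% → Mercy
Mild: Mercy 56/58 = 96.6%, Lakeside 45/54 = 83.3% → Mercy
Overall: Mercy 397/866 = 45.8%, Lakeside 571/1532 = 37.3% → Mercy
Mercy wins overall and in every case group — no reversal.

No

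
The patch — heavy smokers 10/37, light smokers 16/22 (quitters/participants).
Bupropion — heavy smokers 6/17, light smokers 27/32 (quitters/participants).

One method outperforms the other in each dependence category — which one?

bupropion

Heavy smokers: the patch 10/37 = 27.0%, bupropion 6/17 = 35.3% → bupropion
Light smokers: the patch 16/22 = 72.7%, bupropion 27/32 = 84.4% → bupropion
Bupropion has the higher rate in both groups.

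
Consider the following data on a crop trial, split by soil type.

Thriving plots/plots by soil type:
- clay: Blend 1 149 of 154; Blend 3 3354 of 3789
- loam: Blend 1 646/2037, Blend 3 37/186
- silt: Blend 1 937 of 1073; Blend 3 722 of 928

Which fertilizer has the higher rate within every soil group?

Blend 1

Clay: Blend 1 149/154 = 96.8%, Blend 3 3354/3789 = 88.5% → Blend 1
Loam: Blend 1 646/2037 = 31.7%, Blend 3 37/186 = 19.9% → Blend 1
Silt: Blend 1 937/1073 = 87.3%, Blend 3 722/928 = 77.8% → Blend 1
Blend 1 has the higher rate in all 3 groups.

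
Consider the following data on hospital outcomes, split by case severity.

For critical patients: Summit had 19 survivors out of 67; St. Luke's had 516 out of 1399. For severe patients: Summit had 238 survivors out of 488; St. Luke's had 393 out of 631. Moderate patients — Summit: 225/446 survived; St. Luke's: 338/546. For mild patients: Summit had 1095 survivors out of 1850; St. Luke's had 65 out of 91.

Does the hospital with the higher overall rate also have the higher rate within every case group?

Critical: Summit 19/67 = 28.4%, St. Luke's 516/1399 = 36.9% → St. Luke's
Severe: Summit 238/488 = 48.8%, St. Luke's 393/631 = 62.3% → St. Luke's
Moderate: Summit 225/446 = 50.4%, St. Luke's 338/546 = 61.9% → St. Luke's
Mild: Summit 1095/1850 = 59.2%, St. Luke's 65/91 = 71.4% → St. Luke's
Overall: Summit 1577/2851 = 55.3%, St. Luke's 1312/2667 = 49.2% → Summit
St. Luke's wins each case group but Summit wins overall — the comparison reverses. St. Luke's's patients skew toward critical, which has a lower base rate.

No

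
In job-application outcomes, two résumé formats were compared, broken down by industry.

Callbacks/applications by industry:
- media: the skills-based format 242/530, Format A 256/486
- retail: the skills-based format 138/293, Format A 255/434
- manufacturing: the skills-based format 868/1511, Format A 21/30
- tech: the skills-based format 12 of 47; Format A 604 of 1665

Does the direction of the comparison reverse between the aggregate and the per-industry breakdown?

Yes

Media: the skills-based format 242/530 = 45.7%, Format A 256/486 = 52.7% → Format A
Retail: the skills-based format 138/293 = 47.1%, Format A 255/434 = 58.8% → Format A
Manufacturing: the skills-based format 868/1511 = 57.4%, Format A 21/30 = 70.0% → Format A
Tech: the skills-based format 12/47 = 25.5%, Format A 604/1665 = 36.3% → Format A
Overall: the skills-based format 1260/2381 = 52.9%, Format A 1136/2615 = 43.4% → the skills-based format
Format A wins each industry group but the skills-based format wins overall — the comparison reverses. Format A's applications skew toward tech, which has a lower base rate.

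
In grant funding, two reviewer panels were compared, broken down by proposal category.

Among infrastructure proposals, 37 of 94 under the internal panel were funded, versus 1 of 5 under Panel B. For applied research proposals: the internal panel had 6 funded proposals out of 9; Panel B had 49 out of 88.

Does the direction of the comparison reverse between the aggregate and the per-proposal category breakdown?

Infrastructure: the internal panel 37/94 = 39.4%, Panel B 1/5 = 20.0% → the internal panel
Applied research: the internal panel 6/9 = 66.7%, Panel B 49/88 = 55.7% → the internal panel
Overall: the internal panel 43/103 = 41.7%, Panel B 50/93 = 53.8% → Panel B
The internal panel wins each proposal group but Panel B wins overall — the comparison reverses. The internal panel's proposals skew toward infrastructure, which has a lower base rate.

Yes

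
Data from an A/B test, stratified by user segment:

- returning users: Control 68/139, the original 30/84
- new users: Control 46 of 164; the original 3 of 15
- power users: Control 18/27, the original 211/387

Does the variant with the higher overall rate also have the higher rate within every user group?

Returning users: Control 68/139 = 48.9%, the original 30/84 = 35.7% → Control
New users: Control 46/164 = 28.0%, the original 3/15 = 20.0% → Control
Power users: Control 18/27 = 66.7%, the original 211/387 = 54.5% → Control
Overall: Control 132/330 = 40.0%, the original 244/486 = 50.2% → the original
Control wins each user group but the original wins overall — the comparison reverses. Control's views skew toward new users, which has a lower base rate.

No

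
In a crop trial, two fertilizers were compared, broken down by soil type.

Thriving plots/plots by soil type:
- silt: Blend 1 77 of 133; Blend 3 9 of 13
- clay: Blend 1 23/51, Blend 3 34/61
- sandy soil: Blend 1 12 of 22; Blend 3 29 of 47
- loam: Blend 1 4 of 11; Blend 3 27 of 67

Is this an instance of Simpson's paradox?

Silt: Blend 1 77/133 = 57.9%, Blend 3 9/13 = 69.2% → Blend 3
Clay: Blend 1 23/51 = 45.1%, Blend 3 34/61 = 55.7% → Blend 3
Sandy soil: Blend 1 12/22 = 54.5%, Blend 3 29/47 = 61.7% → Blend 3
Loam: Blend 1 4/11 = 36.4%, Blend 3 27/67 = 40.3% → Blend 3
Overall: Blend 1 116/217 = 53.5%, Blend 3 99/188 = 52.7% → Blend 1
Blend 3 wins each soil group but Blend 1 wins overall — the comparison reverses. Blend 3's plots skew toward loam, which has a lower base rate.

Yes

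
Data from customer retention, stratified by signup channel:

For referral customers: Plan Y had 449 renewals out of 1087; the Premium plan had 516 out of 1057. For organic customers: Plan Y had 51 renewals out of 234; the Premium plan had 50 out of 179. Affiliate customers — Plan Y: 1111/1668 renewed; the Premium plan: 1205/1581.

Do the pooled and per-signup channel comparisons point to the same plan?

Yes

Referral: Plan Y 449/1087 = 41.3%, the Premium plan 516/1057 = 48.8% → the Premium plan
Organic: Plan Y 51/234 = 21.8%, the Premium plan 50/179 = 27.9% → the Premium plan
Affiliate: Plan Y 1111/1668 = 66.6%, the Premium plan 1205/1581 = 76.2% → the Premium plan
Overall: Plan Y 1611/2989 = 53.9%, the Premium plan 1771/2817 = 62.9% → the Premium plan
The Premium plan wins overall and in every signup group — no reversal.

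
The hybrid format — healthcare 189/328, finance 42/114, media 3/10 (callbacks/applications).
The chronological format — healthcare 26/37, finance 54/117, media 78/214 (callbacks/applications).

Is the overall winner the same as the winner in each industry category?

No

Healthcare: the hybrid format 189/328 = 57.6%, the chronological format 26/37 = 70.3% → the chronological format
Finance: the hybrid format 42/114 = 36.8%, the chronological format 54/117 = 46.2% → the chronological format
Media: the hybrid format 3/10 = 30.0%, the chronological format 78/214 = 36.4% → the chronological format
Overall: the hybrid format 234/452 = 51.8%, the chronological format 158/368 = 42.9% → the hybrid format
The chronological format wins each industry group but the hybrid format wins overall — the comparison reverses. The chronological format's applications skew toward media, which has a lower base rate.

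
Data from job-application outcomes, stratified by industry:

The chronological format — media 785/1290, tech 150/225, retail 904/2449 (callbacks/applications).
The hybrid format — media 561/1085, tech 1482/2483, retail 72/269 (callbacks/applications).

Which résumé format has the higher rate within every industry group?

the chronological format

Media: the chronological format 785/1290 = 60.9%, the hybrid format 561/1085 = 51.7% → the chronological format
Tech: the chronological format 150/225 = 66.7%, the hybrid format 1482/2483 = 59.7% → the chronological format
Retail: the chronological format 904/2449 = 36.9%, the hybrid format 72/269 = 26.8% → the chronological format
The chronological format has the higher rate in all 3 groups.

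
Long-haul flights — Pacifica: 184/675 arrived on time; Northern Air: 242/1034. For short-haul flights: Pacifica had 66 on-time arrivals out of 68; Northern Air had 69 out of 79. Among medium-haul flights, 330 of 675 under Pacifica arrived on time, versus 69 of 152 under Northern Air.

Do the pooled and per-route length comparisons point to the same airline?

Yes

Long-haul: Pacifica 184/675 = 27.3%, Northern Air 242/1034 = 23.4% → Pacifica
Short-haul: Pacifica 66/68 = 97.1%, Northern Air 69/79 = 87.3% → Pacifica
Medium-haul: Pacifica 330/675 = 48.9%, Northern Air 69/152 = 45.4% → Pacifica
Overall: Pacifica 580/1418 = 40.9%, Northern Air 380/1265 = 30.0% → Pacifica
Pacifica wins overall and in every route group — no reversal.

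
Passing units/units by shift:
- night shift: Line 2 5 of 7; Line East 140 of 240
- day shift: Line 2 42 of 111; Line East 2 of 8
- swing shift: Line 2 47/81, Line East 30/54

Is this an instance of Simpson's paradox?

Yes

Night shift: Line 2 5/7 = 71.4%, Line East 140/240 = 58.3% → Line 2
Day shift: Line 2 42/111 = 37.8%, Line East 2/8 = 25.0% → Line 2
Swing shift: Line 2 47/81 = 58.0%, Line East 30/54 = 55.6% → Line 2
Overall: Line 2 94/199 = 47.2%, Line East 172/302 = 57.0% → Line East
Line 2 wins each shift group but Line East wins overall — the comparison reverses. Line 2's units skew toward day shift, which has a lower base rate.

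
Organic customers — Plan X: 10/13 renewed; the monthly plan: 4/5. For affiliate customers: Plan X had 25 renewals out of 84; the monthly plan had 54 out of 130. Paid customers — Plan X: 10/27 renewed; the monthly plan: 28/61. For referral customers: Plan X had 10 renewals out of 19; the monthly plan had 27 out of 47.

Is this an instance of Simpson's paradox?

Organic: Plan X 10/13 = 76.9%, the monthly plan 4/5 = 80.0% → the monthly plan
Affiliate: Plan X 25/84 = 29.8%, the monthly plan 54/130 = 41.5% → the monthly plan
Paid: Plan X 10/27 = 37.0%, the monthly plan 28/61 = 45.9% → the monthly plan
Referral: Plan X 10/19 = 52.6%, the monthly plan 27/47 = 57.4% → the monthly plan
Overall: Plan X 55/143 = 38.5%, the monthly plan 113/243 = 46.5% → the monthly plan
The monthly plan wins overall and in every signup group — no reversal.

No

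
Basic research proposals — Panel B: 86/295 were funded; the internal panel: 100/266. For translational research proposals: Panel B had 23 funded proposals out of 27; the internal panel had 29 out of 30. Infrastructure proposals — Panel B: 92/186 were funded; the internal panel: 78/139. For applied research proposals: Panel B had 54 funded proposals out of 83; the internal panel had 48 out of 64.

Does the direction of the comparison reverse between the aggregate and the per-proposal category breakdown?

Basic research: Panel B 86/295 = 29.2%, the internal panel 100/266 = 37.6% → the internal panel
Translational research: Panel B 23/27 = 85.2%, the internal panel 29/30 = 96.7% → the internal panel
Infrastructure: Panel B 92/186 = 49.5%, the internal panel 78/139 = 56.1% → the internal panel
Applied research: Panel B 54/83 = 65.1%, the internal panel 48/64 = 75.0% → the internal panel
Overall: Panel B 255/591 = 43.1%, the internal panel 255/499 = 51.1% → the internal panel
The internal panel wins overall and in every proposal group — no reversal.

No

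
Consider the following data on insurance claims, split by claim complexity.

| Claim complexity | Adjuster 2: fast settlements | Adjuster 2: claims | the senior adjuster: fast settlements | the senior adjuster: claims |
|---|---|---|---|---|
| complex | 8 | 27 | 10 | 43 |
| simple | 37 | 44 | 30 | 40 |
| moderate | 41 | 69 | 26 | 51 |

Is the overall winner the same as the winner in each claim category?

Complex: Adjuster 2 8/27 = 29.6%, the senior adjuster 10/43 = 23.3% → Adjuster 2
Simple: Adjuster 2 37/44 = 84.1%, the senior adjuster 30/40 = 75.0% → Adjuster 2
Moderate: Adjuster 2 41/69 = 59.4%, the senior adjuster 26/51 = 51.0% → Adjuster 2
Overall: Adjuster 2 86/140 = 61.4%, the senior adjuster 66/134 = 49.3% → Adjuster 2
Adjuster 2 wins overall and in every claim group — no reversal.

Yes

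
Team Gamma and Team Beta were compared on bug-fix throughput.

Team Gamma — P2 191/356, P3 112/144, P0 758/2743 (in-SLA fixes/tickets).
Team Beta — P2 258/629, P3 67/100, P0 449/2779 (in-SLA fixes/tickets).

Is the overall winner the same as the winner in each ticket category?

Yes

P2: Team Gamma 191/356 = 53.7%, Team Beta 258/629 = 41.0% → Team Gamma
P3: Team Gamma 112/144 = 77.8%, Team Beta 67/100 = 67.0% → Team Gamma
P0: Team Gamma 758/2743 = 27.6%, Team Beta 449/2779 = 16.2% → Team Gamma
Overall: Team Gamma 1061/3243 = 32.7%, Team Beta 774/3508 = 22.1% → Team Gamma
Team Gamma wins overall and in every ticket group — no reversal.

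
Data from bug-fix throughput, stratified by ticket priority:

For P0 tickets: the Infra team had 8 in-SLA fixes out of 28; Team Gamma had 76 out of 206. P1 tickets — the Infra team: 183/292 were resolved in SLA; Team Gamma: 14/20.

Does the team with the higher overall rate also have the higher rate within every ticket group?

No

P0: the Infra team 8/28 = 28.6%, Team Gamma 76/206 = 36.9% → Team Gamma
P1: the Infra team 183/292 = 62.7%, Team Gamma 14/20 = 70.0% → Team Gamma
Overall: the Infra team 191/320 = 59.7%, Team Gamma 90/226 = 39.8% → the Infra team
Team Gamma wins each ticket group but the Infra team wins overall — the comparison reverses. Team Gamma's tickets skew toward P0, which has a lower base rate.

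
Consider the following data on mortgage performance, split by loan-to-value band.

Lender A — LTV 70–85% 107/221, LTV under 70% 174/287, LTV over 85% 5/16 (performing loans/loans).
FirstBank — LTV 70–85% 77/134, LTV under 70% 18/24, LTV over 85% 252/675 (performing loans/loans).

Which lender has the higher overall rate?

Lender A

LTV 70–85%: Lender A 107/221 = 48.4%, FirstBank 77/134 = 57.5% → FirstBank
LTV under 70%: Lender A 174/287 = 60.6%, FirstBank 18/24 = 75.0% → FirstBank
LTV over 85%: Lender A 5/16 = 31.2%, FirstBank 252/675 = 37.3% → FirstBank
Overall: Lender A 286/524 = 54.6%, FirstBank 347/833 = 41.7% → Lender A
(FirstBank wins every loan-to-value group but Lender A wins overall — FirstBank's loans skew toward the low-rate LTV over 85% group.)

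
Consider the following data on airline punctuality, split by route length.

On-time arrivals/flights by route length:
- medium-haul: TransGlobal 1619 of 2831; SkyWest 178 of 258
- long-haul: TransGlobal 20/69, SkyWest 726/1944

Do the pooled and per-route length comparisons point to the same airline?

Medium-haul: TransGlobal 1619/2831 = 57.2%, SkyWest 178/258 = 69.0% → SkyWest
Long-haul: TransGlobal 20/69 = 29.0%, SkyWest 726/1944 = 37.3% → SkyWest
Overall: TransGlobal 1639/2900 = 56.5%, SkyWest 904/2202 = 41.1% → TransGlobal
SkyWest wins each route group but TransGlobal wins overall — the comparison reverses. SkyWest's flights skew toward long-haul, which has a lower base rate.

No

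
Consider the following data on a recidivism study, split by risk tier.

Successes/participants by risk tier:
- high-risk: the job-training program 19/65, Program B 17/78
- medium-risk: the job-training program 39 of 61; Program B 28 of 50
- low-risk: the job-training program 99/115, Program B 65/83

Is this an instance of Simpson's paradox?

No

High-risk: the job-training program 19/65 = 29.2%, Program B 17/78 = 21.8% → the job-training program
Medium-risk: the job-training program 39/61 = 63.9%, Program B 28/50 = 56.0% → the job-training program
Low-risk: the job-training program 99/115 = 86.1%, Program B 65/83 = 78.3% → the job-training program
Overall: the job-training program 157/241 = 65.1%, Program B 110/211 = 52.1% → the job-training program
The job-training program wins overall and in every risk group — no reversal.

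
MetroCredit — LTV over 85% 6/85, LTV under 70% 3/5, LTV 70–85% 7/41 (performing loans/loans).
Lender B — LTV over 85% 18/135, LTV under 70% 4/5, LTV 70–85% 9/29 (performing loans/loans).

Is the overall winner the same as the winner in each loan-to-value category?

Yes

LTV over 85%: MetroCredit 6/85 = 7.1%, Lender B 18/135 = 13.3% → Lender B
LTV under 70%: MetroCredit 3/5 = 60.0%, Lender B 4/5 = 80.0% → Lender B
LTV 70–85%: MetroCredit 7/41 = 17.1%, Lender B 9/29 = 31.0% → Lender B
Overall: MetroCredit 16/131 = 12.2%, Lender B 31/169 = 18.3% → Lender B
Lender B wins overall and in every loan-to-value group — no reversal.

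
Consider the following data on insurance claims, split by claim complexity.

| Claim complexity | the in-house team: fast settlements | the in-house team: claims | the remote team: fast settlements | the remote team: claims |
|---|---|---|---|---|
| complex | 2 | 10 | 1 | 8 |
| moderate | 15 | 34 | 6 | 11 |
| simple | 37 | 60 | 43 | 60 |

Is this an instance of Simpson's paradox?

No

Complex: the in-house team 2/10 = 20.0%, the remote team 1/8 = 12.5% → the in-house team
Moderate: the in-house team 15/34 = 44.1%, the remote team 6/11 = 54.5% → the remote team
Simple: the in-house team 37/60 = 61.7%, the remote team 43/60 = 71.7% → the remote team
Overall: the in-house team 54/104 = 51.9%, the remote team 50/79 = 63.3% → the remote team
Neither sweeps: the in-house team wins 1 of 3 groups, the remote team wins 2. The remote team wins overall but not every group — no Simpson reversal.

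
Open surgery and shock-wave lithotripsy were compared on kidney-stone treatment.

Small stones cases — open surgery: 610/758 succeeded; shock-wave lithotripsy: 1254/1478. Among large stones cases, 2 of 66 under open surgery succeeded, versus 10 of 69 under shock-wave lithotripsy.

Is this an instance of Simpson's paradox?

No

Small stones: open surgery 610/758 = 80.5%, shock-wave lithotripsy 1254/1478 = 84.8% → shock-wave lithotripsy
Large stones: open surgery 2/66 = 3.0%, shock-wave lithotripsy 10/69 = 14.5% → shock-wave lithotripsy
Overall: open surgery 612/824 = 74.3%, shock-wave lithotripsy 1264/1547 = 81.7% → shock-wave lithotripsy
Shock-wave lithotripsy wins overall and in every stone group — no reversal.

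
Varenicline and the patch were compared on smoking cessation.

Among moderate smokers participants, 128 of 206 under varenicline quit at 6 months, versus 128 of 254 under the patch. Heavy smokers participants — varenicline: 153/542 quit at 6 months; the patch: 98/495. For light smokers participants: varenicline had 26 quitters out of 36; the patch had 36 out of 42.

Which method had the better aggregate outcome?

varenicline

Moderate smokers: varenicline 128/206 = 62.1%, the patch 128/254 = 50.4% → varenicline
Heavy smokers: varenicline 153/542 = 28.2%, the patch 98/495 = 19.8% → varenicline
Light smokers: varenicline 26/36 = 72.2%, the patch 36/42 = 85.7% → the patch
Overall: varenicline 307/784 = 39.2%, the patch 262/791 = 33.1% → varenicline
(Neither sweeps every dependence group, but varenicline has the higher pooled rate.)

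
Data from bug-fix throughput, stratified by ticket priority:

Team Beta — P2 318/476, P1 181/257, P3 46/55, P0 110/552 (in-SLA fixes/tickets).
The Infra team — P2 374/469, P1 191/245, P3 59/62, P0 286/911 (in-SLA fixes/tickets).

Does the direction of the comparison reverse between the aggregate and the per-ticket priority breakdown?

P2: Team Beta 318/476 = 66.8%, the Infra team 374/469 = 79.7% → the Infra team
P1: Team Beta 181/257 = 70.4%, the Infra team 191/245 = 78.0% → the Infra team
P3: Team Beta 46/55 = 83.6%, the Infra team 59/62 = 95.2% → the Infra team
P0: Team Beta 110/552 = 19.9%, the Infra team 286/911 = 31.4% → the Infra team
Overall: Team Beta 655/1340 = 48.9%, the Infra team 910/1687 = 53.9% → the Infra team
The Infra team wins overall and in every ticket group — no reversal.

No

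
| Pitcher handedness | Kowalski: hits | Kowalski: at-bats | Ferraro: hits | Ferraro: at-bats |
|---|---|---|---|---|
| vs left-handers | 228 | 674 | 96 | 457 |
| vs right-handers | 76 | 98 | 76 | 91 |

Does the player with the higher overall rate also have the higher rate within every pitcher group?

No

Vs left-handers: Kowalski 228/674 = 33.8%, Ferraro 96/457 = 21.0% → Kowalski
Vs right-handers: Kowalski 76/98 = 77.6%, Ferraro 76/91 = 83.5% → Ferraro
Overall: Kowalski 304/772 = 39.4%, Ferraro 172/548 = 31.4% → Kowalski
Neither sweeps: Kowalski wins 1 of 2 groups, Ferraro wins 1. Kowalski wins overall but not every group — no Simpson reversal.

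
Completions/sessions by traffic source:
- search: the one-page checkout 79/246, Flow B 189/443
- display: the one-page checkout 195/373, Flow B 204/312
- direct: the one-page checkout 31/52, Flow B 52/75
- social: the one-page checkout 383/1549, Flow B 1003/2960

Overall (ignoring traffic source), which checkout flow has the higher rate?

Flow B

Search: the one-page checkout 79/246 = 32.1%, Flow B 189/443 = 42.7% → Flow B
Display: the one-page checkout 195/373 = 52.3%, Flow B 204/312 = 65.4% → Flow B
Direct: the one-page checkout 31/52 = 59.6%, Flow B 52/75 = 69.3% → Flow B
Social: the one-page checkout 383/1549 = 24.7%, Flow B 1003/2960 = 33.9% → Flow B
Overall: the one-page checkout 688/2220 = 31.0%, Flow B 1448/3790 = 38.2% → Flow B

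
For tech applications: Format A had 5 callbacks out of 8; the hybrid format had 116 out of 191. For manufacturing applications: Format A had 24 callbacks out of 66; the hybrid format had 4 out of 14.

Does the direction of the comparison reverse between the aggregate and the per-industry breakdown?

Yes

Tech: Format A 5/8 = 62.5%, the hybrid format 116/191 = 60.7% → Format A
Manufacturing: Format A 24/66 = 36.4%, the hybrid format 4/14 = 28.6% → Format A
Overall: Format A 29/74 = 39.2%, the hybrid format 120/205 = 58.5% → the hybrid format
Format A wins each industry group but the hybrid format wins overall — the comparison reverses. Format A's applications skew toward manufacturing, which has a lower base rate.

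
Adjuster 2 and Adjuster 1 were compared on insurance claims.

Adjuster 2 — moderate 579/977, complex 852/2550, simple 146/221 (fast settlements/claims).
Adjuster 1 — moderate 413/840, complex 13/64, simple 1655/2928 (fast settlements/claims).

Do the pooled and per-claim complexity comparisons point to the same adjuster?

Moderate: Adjuster 2 579/977 = 59.3%, Adjuster 1 413/840 = 49.2% → Adjuster 2
Complex: Adjuster 2 852/2550 = 33.4%, Adjuster 1 13/64 = 20.3% → Adjuster 2
Simple: Adjuster 2 146/221 = 66.1%, Adjuster 1 1655/2928 = 56.5% → Adjuster 2
Overall: Adjuster 2 1577/3748 = 42.1%, Adjuster 1 2081/3832 = 54.3% → Adjuster 1
Adjuster 2 wins each claim group but Adjuster 1 wins overall — the comparison reverses. Adjuster 2's claims skew toward complex, which has a lower base rate.

No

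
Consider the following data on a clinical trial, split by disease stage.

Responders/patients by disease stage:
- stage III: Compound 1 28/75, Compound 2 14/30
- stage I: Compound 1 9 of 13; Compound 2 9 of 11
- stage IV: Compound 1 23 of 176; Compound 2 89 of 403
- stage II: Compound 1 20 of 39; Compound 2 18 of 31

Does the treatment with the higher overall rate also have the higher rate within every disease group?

Stage III: Compound 1 28/75 = 37.3%, Compound 2 14/30 = 46.7% → Compound 2
Stage I: Compound 1 9/13 = 69.2%, Compound 2 9/11 = 81.8% → Compound 2
Stage IV: Compound 1 23/176 = 13.1%, Compound 2 89/403 = 22.1% → Compound 2
Stage II: Compound 1 20/39 = 51.3%, Compound 2 18/31 = 58.1% → Compound 2
Overall: Compound 1 80/303 = 26.4%, Compound 2 130/475 = 27.4% → Compound 2
Compound 2 wins overall and in every disease group — no reversal.

Yes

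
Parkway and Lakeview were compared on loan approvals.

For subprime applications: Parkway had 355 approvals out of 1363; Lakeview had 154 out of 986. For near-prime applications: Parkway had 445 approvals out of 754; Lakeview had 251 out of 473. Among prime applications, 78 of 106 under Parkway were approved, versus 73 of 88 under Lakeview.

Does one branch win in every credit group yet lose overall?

No

Subprime: Parkway 355/1363 = 26.0%, Lakeview 154/986 = 15.6% → Parkway
Near-prime: Parkway 445/754 = 59.0%, Lakeview 251/473 = 53.1% → Parkway
Prime: Parkway 78/106 = 73.6%, Lakeview 73/88 = 83.0% → Lakeview
Overall: Parkway 878/2223 = 39.5%, Lakeview 478/1547 = 30.9% → Parkway
Neither sweeps: Parkway wins 2 of 3 groups, Lakeview wins 1. Parkway wins overall but not every group — no Simpson reversal.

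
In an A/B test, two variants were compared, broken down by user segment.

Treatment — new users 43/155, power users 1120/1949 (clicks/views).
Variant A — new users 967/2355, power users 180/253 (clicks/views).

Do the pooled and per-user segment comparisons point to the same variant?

New users: Treatment 43/155 = 27.7%, Variant A 967/2355 = 41.1% → Variant A
Power users: Treatment 1120/1949 = 57.5%, Variant A 180/253 = 71.1% → Variant A
Overall: Treatment 1163/2104 = 55.3%, Variant A 1147/2608 = 44.0% → Treatment
Variant A wins each user group but Treatment wins overall — the comparison reverses. Variant A's views skew toward new users, which has a lower base rate.

No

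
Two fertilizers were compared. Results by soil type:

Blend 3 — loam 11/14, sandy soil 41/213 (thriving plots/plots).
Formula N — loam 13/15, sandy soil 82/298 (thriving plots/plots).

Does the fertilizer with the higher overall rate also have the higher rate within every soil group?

Loam: Blend 3 11/14 = 78.6%, Formula N 13/15 = 86.7% → Formula N
Sandy soil: Blend 3 41/213 = 19.2%, Formula N 82/298 = 27.5% → Formula N
Overall: Blend 3 52/227 = 22.9%, Formula N 95/313 = 30.4% → Formula N
Formula N wins overall and in every soil group — no reversal.

Yes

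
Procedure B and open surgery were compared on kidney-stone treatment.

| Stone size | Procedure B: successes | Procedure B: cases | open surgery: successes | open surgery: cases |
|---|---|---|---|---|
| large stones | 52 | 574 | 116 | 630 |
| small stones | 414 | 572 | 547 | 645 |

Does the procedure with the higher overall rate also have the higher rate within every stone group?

Yes

Large stones: Procedure B 52/574 = 9.1%, open surgery 116/630 = 18.4% → open surgery
Small stones: Procedure B 414/572 = 72.4%, open surgery 547/645 = 84.8% → open surgery
Overall: Procedure B 466/1146 = 40.7%, open surgery 663/1275 = 52.0% → open surgery
Open surgery wins overall and in every stone group — no reversal.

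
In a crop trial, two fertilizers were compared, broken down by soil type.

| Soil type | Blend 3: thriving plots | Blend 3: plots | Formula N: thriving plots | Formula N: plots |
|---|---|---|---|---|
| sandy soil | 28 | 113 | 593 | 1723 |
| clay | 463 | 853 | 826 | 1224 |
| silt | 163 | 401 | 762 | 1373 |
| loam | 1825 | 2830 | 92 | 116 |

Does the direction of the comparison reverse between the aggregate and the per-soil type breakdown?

Yes

Sandy soil: Blend 3 28/113 = 24.8%, Formula N 593/1723 = 34.4% → Formula N
Clay: Blend 3 463/853 = 54.3%, Formula N 826/1224 = 67.5% → Formula N
Silt: Blend 3 163/401 = 40.6%, Formula N 762/1373 = 55.5% → Formula N
Loam: Blend 3 1825/2830 = 64.5%, Formula N 92/116 = 79.3% → Formula N
Overall: Blend 3 2479/4197 = 59.1%, Formula N 2273/4436 = 51.2% → Blend 3
Formula N wins each soil group but Blend 3 wins overall — the comparison reverses. Formula N's plots skew toward sandy soil, which has a lower base rate.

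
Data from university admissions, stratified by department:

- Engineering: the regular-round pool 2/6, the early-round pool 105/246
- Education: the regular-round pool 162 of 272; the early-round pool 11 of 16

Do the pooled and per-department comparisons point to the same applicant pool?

Engineering: the regular-round pool 2/6 = 33.3%, the early-round pool 105/246 = 42.7% → the early-round pool
Education: the regular-round pool 162/272 = 59.6%, the early-round pool 11/16 = 68.8% → the early-round pool
Overall: the regular-round pool 164/278 = 59.0%, the early-round pool 116/262 = 44.3% → the regular-round pool
The early-round pool wins each department group but the regular-round pool wins overall — the comparison reverses. The early-round pool's applicants skew toward Engineering, which has a lower base rate.

No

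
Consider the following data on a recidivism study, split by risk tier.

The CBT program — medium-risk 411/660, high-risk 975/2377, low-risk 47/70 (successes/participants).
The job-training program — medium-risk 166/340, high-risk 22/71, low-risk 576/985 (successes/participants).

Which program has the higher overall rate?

Medium-risk: the CBT program 411/660 = 62.3%, the job-training program 166/340 = 48.8% → the CBT program
High-risk: the CBT program 975/2377 = 41.0%, the job-training program 22/71 = 31.0% → the CBT program
Low-risk: the CBT program 47/70 = 67.1%, the job-training program 576/985 = 58.5% → the CBT program
Overall: the CBT program 1433/3107 = 46.1%, the job-training program 764/1396 = 54.7% → the job-training program
(The CBT program wins every risk group but the job-training program wins overall — the CBT program's participants skew toward the low-rate high-risk group.)

the job-training program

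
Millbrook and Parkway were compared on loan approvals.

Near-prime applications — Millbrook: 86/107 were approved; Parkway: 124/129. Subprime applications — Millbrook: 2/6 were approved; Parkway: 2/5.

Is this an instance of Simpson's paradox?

No

Near-prime: Millbrook 86/107 = 80.4%, Parkway 124/129 = 96.1% → Parkway
Subprime: Millbrook 2/6 = 33.3%, Parkway 2/5 = 40.0% → Parkway
Overall: Millbrook 88/113 = 77.9%, Parkway 126/134 = 94.0% → Parkway
Parkway wins overall and in every credit group — no reversal.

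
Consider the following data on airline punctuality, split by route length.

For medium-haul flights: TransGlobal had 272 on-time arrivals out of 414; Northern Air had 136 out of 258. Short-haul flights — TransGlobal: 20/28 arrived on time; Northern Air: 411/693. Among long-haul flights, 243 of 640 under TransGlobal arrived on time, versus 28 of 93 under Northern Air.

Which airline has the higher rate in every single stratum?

TransGlobal

Medium-haul: TransGlobal 272/414 = 65.7%, Northern Air 136/258 = 52.7% → TransGlobal
Short-haul: TransGlobal 20/28 = 71.4%, Northern Air 411/693 = 59.3% → TransGlobal
Long-haul: TransGlobal 243/640 = 38.0%, Northern Air 28/93 = 30.1% → TransGlobal
TransGlobal has the higher rate in all 3 groups.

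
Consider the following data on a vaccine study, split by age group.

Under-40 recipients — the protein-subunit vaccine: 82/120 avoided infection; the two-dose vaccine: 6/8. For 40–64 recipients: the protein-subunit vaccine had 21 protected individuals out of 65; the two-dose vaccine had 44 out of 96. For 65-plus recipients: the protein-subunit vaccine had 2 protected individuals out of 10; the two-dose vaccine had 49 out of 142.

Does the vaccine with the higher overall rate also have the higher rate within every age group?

Under-40: the protein-subunit vaccine 82/120 = 68.3%, the two-dose vaccine 6/8 = 75.0% → the two-dose vaccine
40–64: the protein-subunit vaccine 21/65 = 32.3%, the two-dose vaccine 44/96 = 45.8% → the two-dose vaccine
65-plus: the protein-subunit vaccine 2/10 = 20.0%, the two-dose vaccine 49/142 = 34.5% → the two-dose vaccine
Overall: the protein-subunit vaccine 105/195 = 53.8%, the two-dose vaccine 99/246 = 40.2% → the protein-subunit vaccine
The two-dose vaccine wins each age group but the protein-subunit vaccine wins overall — the comparison reverses. The two-dose vaccine's recipients skew toward 65-plus, which has a lower base rate.

No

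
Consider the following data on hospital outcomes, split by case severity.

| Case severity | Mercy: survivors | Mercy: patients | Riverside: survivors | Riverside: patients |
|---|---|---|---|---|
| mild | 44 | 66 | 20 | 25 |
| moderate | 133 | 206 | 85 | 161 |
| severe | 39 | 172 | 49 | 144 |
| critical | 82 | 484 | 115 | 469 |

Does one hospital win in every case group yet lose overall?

Mild: Mercy 44/66 = 66.7%, Riverside 20/25 = 80.0% → Riverside
Moderate: Mercy 133/206 = 64.6%, Riverside 85/161 = 52.8% → Mercy
Severe: Mercy 39/172 = 22.7%, Riverside 49/144 = 34.0% → Riverside
Critical: Mercy 82/484 = 16.9%, Riverside 115/469 = 24.5% → Riverside
Overall: Mercy 298/928 = 32.1%, Riverside 269/799 = 33.7% → Riverside
Neither sweeps: Mercy wins 1 of 4 groups, Riverside wins 3. Riverside wins overall but not every group — no Simpson reversal.

No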